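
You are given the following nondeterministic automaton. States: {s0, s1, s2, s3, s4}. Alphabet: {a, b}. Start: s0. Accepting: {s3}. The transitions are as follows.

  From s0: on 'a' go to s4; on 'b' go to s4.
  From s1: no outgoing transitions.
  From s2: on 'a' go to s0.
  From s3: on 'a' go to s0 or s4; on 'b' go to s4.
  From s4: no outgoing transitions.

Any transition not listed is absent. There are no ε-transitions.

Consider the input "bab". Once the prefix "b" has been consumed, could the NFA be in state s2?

Start in {s0}.
Read 'b': {s0} → {s4}.
State s2 is not in {s4}.

No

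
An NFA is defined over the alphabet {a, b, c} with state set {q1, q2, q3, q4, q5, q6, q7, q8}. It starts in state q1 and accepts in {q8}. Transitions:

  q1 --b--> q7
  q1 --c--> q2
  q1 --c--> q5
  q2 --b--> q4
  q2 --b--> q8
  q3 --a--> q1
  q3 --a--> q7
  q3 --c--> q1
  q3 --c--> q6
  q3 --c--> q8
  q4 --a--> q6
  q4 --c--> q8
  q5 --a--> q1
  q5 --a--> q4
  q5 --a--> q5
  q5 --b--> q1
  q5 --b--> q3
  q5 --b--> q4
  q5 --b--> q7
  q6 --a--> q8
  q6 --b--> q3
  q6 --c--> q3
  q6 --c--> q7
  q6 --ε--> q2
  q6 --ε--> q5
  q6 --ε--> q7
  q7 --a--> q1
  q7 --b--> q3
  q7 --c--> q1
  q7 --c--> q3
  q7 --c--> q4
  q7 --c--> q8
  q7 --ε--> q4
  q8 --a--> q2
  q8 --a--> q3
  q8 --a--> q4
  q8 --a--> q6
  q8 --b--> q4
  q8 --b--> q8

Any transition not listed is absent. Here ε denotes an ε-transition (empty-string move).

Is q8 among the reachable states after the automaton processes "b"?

No

Start in {q1}.
Read 'b': {q1} → {q4, q7}.
State q8 is not in {q4, q7}.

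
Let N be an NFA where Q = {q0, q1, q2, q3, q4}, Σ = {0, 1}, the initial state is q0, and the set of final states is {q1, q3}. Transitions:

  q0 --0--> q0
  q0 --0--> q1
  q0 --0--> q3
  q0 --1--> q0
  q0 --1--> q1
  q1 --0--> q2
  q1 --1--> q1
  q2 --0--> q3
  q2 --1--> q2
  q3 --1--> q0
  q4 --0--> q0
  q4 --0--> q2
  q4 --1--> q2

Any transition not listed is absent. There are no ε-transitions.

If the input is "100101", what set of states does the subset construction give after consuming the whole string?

{q0, q1, q2}

Start in {q0}.
Read '1': {q0} → {q0, q1}.
Read '0': {q0, q1} → {q0, q1, q2, q3}.
Read '0': {q0, q1, q2, q3} → {q0, q1, q2, q3}.
Read '1': {q0, q1, q2, q3} → {q0, q1, q2}.
Read '0': {q0, q1, q2} → {q0, q1, q2, q3}.
Read '1': {q0, q1, q2, q3} → {q0, q1, q2}.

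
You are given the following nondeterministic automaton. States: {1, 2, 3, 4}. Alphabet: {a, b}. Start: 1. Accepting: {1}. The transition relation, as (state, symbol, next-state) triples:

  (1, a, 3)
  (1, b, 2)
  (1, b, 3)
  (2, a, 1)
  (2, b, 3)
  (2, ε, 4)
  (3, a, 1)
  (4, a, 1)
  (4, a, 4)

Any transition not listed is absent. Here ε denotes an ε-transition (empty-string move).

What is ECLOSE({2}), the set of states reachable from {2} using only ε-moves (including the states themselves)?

Begin with {2}.
ε-move 2 → 4; add 4.

{2, 4}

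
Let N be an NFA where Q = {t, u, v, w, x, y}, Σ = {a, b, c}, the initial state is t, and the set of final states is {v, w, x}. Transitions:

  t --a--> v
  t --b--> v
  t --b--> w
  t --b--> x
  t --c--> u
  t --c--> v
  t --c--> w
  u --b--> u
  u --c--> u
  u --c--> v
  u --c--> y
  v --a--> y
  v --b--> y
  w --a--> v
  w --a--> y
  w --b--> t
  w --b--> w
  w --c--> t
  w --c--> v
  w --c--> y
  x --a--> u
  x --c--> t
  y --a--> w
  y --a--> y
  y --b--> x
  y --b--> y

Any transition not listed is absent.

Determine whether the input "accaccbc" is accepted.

No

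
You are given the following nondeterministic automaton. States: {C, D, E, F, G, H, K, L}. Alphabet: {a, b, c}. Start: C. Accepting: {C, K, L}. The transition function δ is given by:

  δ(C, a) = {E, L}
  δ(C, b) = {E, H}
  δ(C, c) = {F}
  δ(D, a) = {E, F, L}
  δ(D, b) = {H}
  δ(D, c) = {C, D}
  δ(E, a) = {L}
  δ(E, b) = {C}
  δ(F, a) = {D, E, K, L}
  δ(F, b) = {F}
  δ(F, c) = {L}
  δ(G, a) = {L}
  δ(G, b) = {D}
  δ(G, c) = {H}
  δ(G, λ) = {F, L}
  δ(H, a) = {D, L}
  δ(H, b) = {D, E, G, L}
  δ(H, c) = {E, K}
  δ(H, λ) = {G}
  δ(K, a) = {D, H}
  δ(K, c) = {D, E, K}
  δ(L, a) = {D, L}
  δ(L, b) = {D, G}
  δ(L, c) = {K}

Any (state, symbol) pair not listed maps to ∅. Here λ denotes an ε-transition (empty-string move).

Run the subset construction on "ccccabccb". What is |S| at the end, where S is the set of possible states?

7

Start in {C}.
Read 'c': {C} → {F}.
Read 'c': {F} → {L}.
Read 'c': {L} → {K}.
Read 'c': {K} → {D, E, K}.
Read 'a': {D, E, K} → {D, E, F, G, H, L}.
Read 'b': {D, E, F, G, H, L} → {C, D, E, F, G, H, L}.
Read 'c': {C, D, E, F, G, H, L} → {C, D, E, F, G, H, K, L}.
Read 'c': {C, D, E, F, G, H, K, L} → {C, D, E, F, G, H, K, L}.
Read 'b': {C, D, E, F, G, H, K, L} → {C, D, E, F, G, H, L}.
That set has 7 states.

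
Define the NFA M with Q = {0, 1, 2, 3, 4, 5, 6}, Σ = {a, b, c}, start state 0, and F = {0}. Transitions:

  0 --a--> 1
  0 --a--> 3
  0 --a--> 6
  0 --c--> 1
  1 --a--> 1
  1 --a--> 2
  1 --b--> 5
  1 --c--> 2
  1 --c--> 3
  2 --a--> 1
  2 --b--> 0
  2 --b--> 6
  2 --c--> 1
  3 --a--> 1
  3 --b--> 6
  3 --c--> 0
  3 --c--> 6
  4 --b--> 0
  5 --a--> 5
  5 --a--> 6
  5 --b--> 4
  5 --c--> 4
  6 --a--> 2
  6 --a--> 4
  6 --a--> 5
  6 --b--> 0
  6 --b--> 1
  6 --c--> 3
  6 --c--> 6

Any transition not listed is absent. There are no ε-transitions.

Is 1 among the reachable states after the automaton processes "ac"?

Start in {0}.
Read 'a': 0→{1, 3, 6}; now {1, 3, 6}.
Read 'c': 1→{2, 3}, 3→{0, 6}, 6→{3, 6}; now {0, 2, 3, 6}.
State 1 is not in {0, 2, 3, 6}.

No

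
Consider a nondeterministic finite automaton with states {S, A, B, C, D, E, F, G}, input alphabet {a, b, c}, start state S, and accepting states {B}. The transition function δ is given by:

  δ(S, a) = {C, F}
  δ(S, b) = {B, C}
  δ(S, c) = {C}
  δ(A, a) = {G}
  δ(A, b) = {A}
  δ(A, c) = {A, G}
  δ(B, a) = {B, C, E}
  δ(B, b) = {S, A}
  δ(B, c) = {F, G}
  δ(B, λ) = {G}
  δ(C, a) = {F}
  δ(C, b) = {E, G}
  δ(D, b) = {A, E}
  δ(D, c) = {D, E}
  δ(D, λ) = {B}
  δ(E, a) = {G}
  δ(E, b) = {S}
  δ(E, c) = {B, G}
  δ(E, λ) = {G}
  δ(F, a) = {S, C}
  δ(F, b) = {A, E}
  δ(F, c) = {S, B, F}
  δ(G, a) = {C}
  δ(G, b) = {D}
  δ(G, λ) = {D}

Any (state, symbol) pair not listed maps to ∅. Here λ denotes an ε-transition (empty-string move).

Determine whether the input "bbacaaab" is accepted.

Yes

Start in {S}.
Read 'b': {S} → {B, C, D, G}.
Read 'b': {B, C, D, G} → {S, A, B, D, E, G}.
Read 'a': {S, A, B, D, E, G} → {B, C, D, E, F, G}.
Read 'c': {B, C, D, E, F, G} → {S, B, D, E, F, G}.
Read 'a': {S, B, D, E, F, G} → {S, B, C, D, E, F, G}.
Read 'a': {S, B, C, D, E, F, G} → {S, B, C, D, E, F, G}.
Read 'a': {S, B, C, D, E, F, G} → {S, B, C, D, E, F, G}.
Read 'b': {S, B, C, D, E, F, G} → {S, A, B, C, D, E, G}.
The final set {S, A, B, C, D, E, G} contains the accepting state B.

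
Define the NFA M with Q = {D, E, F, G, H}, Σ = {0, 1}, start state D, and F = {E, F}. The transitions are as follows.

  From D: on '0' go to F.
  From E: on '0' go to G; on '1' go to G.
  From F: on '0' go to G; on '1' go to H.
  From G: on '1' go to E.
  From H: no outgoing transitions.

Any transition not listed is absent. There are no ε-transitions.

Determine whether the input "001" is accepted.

Start in {D}.
Read '0': D→{F}; now {F}.
Read '0': F→{G}; now {G}.
Read '1': G→{E}; now {E}.
The final set {E} contains the accepting state E.

Yes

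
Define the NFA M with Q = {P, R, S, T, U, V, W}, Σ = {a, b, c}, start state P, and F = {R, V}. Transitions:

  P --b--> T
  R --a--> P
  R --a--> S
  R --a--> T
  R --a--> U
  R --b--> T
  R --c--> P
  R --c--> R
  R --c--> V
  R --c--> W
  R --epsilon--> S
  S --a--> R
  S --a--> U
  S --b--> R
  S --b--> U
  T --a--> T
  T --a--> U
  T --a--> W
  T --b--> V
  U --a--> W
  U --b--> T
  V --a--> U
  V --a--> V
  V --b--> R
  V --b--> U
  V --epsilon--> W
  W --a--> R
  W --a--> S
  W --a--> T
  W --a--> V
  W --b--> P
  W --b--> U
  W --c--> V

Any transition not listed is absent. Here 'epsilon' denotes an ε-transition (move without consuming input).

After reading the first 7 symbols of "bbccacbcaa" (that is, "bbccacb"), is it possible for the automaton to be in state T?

Start in {P}.
Read 'b': P→{T}; now {T}.
Read 'b': T→{V}; union {V}; ε-closure = {V, W}.
Read 'c': V→∅, W→{V}; union {V}; ε-closure = {V, W}.
Read 'c': V→∅, W→{V}; union {V}; ε-closure = {V, W}.
Read 'a': V→{U, V}, W→{R, S, T, V}; union {R, S, T, U, V}; ε-closure = {R, S, T, U, V, W}.
Read 'c': R→{P, R, V, W}, S→∅, T→∅, U→∅, V→∅, W→{V}; union {P, R, V, W}; ε-closure = {P, R, S, V, W}.
Read 'b': P→{T}, R→{T}, S→{R, U}, V→{R, U}, W→{P, U}; union {P, R, T, U}; ε-closure = {P, R, S, T, U}.
State T is in {P, R, S, T, U}.

Yes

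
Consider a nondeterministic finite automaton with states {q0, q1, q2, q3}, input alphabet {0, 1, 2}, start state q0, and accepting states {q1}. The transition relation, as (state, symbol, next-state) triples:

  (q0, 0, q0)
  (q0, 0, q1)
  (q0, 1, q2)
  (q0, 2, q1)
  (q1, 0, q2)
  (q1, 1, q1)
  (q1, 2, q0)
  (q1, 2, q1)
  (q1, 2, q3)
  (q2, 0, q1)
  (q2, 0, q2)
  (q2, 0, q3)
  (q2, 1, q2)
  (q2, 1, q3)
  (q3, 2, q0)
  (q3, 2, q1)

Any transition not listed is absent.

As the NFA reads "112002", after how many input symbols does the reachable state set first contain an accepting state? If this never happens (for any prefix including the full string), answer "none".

Start in {q0}.
Read '1': q0→{q2}; now {q2}.
Read '1': q2→{q2, q3}; now {q2, q3}.
Read '2': q2→∅, q3→{q0, q1}; now {q0, q1}.
None of the earlier sets intersect F, but {q0, q1} does.

3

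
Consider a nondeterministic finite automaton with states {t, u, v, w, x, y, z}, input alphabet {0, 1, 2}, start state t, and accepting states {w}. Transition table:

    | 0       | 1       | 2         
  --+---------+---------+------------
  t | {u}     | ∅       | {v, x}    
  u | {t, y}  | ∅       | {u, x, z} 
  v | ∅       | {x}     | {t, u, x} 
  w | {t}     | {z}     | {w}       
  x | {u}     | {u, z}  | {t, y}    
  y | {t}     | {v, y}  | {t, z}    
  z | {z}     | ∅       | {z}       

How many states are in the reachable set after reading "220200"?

4

Start in {t}.
Read '2': {t} → {v, x}.
Read '2': {v, x} → {t, u, x, y}.
Read '0': {t, u, x, y} → {t, u, y}.
Read '2': {t, u, y} → {t, u, v, x, z}.
Read '0': {t, u, v, x, z} → {t, u, y, z}.
Read '0': {t, u, y, z} → {t, u, y, z}.
That set has 4 states.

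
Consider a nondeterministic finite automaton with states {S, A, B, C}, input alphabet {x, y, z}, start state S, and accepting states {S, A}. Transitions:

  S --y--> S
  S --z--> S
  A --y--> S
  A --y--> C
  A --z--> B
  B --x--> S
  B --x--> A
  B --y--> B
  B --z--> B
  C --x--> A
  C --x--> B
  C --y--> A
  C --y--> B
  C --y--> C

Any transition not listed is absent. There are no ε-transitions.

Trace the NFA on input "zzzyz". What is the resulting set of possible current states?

{S}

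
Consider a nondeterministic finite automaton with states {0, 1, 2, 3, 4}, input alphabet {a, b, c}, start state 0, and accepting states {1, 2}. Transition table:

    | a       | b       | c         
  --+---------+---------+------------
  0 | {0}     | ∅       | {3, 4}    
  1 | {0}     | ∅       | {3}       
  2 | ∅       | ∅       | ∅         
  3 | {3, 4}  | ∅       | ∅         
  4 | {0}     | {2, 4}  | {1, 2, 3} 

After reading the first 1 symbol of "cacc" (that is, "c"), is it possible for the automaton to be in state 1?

Start in {0}.
Read 'c': 0→{3, 4}; now {3, 4}.
State 1 is not in {3, 4}.

No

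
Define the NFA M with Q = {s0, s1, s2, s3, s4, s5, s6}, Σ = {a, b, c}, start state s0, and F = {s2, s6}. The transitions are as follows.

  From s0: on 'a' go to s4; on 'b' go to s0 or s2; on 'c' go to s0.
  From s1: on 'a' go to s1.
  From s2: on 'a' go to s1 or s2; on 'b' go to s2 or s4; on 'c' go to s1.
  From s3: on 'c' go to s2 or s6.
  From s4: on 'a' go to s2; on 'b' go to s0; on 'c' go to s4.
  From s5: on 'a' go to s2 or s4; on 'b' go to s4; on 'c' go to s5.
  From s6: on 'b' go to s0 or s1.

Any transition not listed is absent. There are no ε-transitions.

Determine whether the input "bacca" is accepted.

Yes

Start in {s0}.
Read 'b': {s0} → {s0, s2}.
Read 'a': {s0, s2} → {s1, s2, s4}.
Read 'c': {s1, s2, s4} → {s1, s4}.
Read 'c': {s1, s4} → {s4}.
Read 'a': {s4} → {s2}.
The final set {s2} contains the accepting state s2.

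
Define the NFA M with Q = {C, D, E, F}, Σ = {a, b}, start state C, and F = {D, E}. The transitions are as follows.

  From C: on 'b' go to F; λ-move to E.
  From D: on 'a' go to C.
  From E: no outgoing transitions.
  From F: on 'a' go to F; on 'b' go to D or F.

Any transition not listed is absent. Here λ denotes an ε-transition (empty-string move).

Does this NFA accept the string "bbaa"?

Start: ε-closure({C}) = {C, E}.
Read 'b': {C, E} → {F}.
Read 'b': {F} → {D, F}.
Read 'a': {D, F} → {C, E, F}.
Read 'a': {C, E, F} → {F}.
The final set {F} contains no accepting state.

No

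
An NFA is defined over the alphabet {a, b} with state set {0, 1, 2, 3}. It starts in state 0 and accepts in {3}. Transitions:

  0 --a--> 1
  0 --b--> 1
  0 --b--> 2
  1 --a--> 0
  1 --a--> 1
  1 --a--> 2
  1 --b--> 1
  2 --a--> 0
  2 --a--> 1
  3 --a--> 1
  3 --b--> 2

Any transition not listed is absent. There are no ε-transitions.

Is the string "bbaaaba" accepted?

Start in {0}.
Read 'b': {0} → {1, 2}.
Read 'b': {1, 2} → {1}.
Read 'a': {1} → {0, 1, 2}.
Read 'a': {0, 1, 2} → {0, 1, 2}.
Read 'a': {0, 1, 2} → {0, 1, 2}.
Read 'b': {0, 1, 2} → {1, 2}.
Read 'a': {1, 2} → {0, 1, 2}.
The final set {0, 1, 2} contains no accepting state.

No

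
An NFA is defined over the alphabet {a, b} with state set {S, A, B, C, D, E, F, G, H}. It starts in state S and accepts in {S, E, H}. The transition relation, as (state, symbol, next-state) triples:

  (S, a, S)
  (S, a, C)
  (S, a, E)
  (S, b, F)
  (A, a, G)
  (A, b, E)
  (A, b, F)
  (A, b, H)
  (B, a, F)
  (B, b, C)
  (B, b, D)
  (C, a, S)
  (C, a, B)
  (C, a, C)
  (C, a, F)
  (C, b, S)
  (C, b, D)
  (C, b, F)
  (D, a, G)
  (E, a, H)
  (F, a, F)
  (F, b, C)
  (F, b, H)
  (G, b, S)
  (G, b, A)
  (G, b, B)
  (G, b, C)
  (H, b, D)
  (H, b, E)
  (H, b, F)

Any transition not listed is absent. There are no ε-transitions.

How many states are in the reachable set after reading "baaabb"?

Start in {S}.
Read 'b': S→{F}; now {F}.
Read 'a': F→{F}; now {F}.
Read 'a': F→{F}; now {F}.
Read 'a': F→{F}; now {F}.
Read 'b': F→{C, H}; now {C, H}.
Read 'b': C→{S, D, F}, H→{D, E, F}; now {S, D, E, F}.
That set has 4 states.

4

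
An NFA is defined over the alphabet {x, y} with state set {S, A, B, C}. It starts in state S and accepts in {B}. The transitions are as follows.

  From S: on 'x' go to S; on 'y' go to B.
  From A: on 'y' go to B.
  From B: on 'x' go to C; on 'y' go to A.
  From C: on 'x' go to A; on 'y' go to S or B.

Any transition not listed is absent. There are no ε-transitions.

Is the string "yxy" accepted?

Yes

Start in {S}.
Read 'y': {S} → {B}.
Read 'x': {B} → {C}.
Read 'y': {C} → {S, B}.
The final set {S, B} contains the accepting state B.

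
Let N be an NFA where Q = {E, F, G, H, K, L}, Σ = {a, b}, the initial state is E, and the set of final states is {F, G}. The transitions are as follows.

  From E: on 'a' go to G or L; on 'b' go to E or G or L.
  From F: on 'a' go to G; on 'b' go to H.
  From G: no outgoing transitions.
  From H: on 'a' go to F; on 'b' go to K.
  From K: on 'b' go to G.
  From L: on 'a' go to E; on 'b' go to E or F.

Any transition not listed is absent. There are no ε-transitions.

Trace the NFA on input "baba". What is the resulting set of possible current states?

Start in {E}.
Read 'b': E→{E, G, L}; now {E, G, L}.
Read 'a': E→{G, L}, G→∅, L→{E}; now {E, G, L}.
Read 'b': E→{E, G, L}, G→∅, L→{E, F}; now {E, F, G, L}.
Read 'a': E→{G, L}, F→{G}, G→∅, L→{E}; now {E, G, L}.

{E, G, L}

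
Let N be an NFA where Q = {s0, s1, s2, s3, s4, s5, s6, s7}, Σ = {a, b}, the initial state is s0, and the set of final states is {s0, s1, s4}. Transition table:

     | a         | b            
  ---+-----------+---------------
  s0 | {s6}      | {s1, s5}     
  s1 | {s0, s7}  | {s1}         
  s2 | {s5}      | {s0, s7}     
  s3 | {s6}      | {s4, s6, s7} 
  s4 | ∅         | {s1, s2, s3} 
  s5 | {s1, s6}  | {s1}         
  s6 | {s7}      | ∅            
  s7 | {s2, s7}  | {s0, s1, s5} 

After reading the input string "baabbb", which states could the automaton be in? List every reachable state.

Start in {s0}.
Read 'b': {s0} → {s1, s5}.
Read 'a': {s1, s5} → {s0, s1, s6, s7}.
Read 'a': {s0, s1, s6, s7} → {s0, s2, s6, s7}.
Read 'b': {s0, s2, s6, s7} → {s0, s1, s5, s7}.
Read 'b': {s0, s1, s5, s7} → {s0, s1, s5}.
Read 'b': {s0, s1, s5} → {s1, s5}.

{s1, s5}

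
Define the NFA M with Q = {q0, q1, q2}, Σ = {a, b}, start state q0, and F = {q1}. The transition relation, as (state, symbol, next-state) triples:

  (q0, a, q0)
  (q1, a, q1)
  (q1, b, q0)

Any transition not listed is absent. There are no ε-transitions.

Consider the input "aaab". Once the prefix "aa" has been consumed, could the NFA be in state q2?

Start in {q0}.
Read 'a': q0→{q0}; now {q0}.
Read 'a': q0→{q0}; now {q0}.
State q2 is not in {q0}.

No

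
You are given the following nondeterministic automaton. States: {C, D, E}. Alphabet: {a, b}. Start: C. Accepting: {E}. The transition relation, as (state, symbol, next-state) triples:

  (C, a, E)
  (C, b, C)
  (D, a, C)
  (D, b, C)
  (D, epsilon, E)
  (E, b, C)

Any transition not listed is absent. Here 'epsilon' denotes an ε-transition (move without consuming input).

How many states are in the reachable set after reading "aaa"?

0

Start in {C}.
Read 'a': C→{E}; now {E}.
Read 'a': E→∅; now ∅.
The set is empty and remains empty for the remaining 1 symbol.
That set has 0 states.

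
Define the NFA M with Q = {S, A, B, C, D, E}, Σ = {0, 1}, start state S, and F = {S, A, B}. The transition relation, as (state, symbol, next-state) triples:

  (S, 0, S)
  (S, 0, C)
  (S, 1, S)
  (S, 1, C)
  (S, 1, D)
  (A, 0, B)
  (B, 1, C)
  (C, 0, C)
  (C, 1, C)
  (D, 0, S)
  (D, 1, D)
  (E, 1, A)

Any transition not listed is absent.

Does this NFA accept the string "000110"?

Yes

Start in {S}.
Read '0': S→{S, C}; now {S, C}.
Read '0': S→{S, C}, C→{C}; now {S, C}.
Read '0': S→{S, C}, C→{C}; now {S, C}.
Read '1': S→{S, C, D}, C→{C}; now {S, C, D}.
Read '1': S→{S, C, D}, C→{C}, D→{D}; now {S, C, D}.
Read '0': S→{S, C}, C→{C}, D→{S}; now {S, C}.
The final set {S, C} contains the accepting state S.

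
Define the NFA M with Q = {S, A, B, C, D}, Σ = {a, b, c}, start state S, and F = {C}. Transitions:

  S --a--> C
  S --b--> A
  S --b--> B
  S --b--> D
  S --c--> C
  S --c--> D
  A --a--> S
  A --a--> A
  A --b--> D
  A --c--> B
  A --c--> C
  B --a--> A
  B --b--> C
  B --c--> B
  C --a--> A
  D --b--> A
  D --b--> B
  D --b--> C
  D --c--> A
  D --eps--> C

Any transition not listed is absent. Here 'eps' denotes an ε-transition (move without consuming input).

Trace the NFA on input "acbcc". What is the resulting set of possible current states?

Start in {S}.
Read 'a': {S} → {C}.
Read 'c': {C} → ∅.
The set is empty and remains empty for the remaining 3 symbols.

∅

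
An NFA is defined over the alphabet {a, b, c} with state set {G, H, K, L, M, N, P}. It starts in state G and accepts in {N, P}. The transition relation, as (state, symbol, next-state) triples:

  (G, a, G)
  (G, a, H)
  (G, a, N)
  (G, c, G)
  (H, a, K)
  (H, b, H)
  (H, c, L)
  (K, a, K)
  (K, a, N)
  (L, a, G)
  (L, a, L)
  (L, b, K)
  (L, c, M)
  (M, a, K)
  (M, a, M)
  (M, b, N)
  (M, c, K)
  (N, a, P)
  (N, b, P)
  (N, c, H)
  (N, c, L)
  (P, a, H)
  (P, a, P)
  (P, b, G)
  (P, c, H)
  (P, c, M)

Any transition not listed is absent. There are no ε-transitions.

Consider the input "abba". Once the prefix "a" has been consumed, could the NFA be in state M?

No

Start in {G}.
Read 'a': {G} → {G, H, N}.
State M is not in {G, H, N}.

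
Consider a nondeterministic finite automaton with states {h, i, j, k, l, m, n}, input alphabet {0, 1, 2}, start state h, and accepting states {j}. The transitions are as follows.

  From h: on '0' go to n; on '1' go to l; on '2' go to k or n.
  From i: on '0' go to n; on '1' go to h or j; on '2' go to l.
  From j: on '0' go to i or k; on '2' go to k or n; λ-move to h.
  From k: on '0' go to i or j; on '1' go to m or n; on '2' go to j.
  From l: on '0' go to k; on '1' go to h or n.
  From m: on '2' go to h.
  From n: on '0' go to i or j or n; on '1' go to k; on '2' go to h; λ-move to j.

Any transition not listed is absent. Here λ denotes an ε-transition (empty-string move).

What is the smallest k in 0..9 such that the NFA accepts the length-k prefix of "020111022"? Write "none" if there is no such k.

1

Start in {h}.
Read '0': h→{n}; union {n}; ε-closure = {h, j, n}.
None of the earlier sets intersect F, but {h, j, n} does.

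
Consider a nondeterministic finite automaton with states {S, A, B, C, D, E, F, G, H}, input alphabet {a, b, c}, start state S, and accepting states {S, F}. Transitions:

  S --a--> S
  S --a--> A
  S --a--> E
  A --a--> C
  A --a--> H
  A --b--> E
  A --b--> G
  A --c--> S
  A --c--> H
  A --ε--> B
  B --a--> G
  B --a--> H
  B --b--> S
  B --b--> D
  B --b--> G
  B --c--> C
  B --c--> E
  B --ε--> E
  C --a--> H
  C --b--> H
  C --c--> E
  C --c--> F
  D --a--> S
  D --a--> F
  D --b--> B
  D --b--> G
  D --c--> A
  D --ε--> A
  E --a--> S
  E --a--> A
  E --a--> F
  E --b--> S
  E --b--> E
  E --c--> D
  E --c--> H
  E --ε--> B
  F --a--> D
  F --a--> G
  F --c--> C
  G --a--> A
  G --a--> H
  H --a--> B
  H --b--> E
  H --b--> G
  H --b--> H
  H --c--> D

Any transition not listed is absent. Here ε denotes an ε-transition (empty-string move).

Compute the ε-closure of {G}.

{G}

Begin with {G}.
No ε-moves leave this set, so the closure equals the set itself.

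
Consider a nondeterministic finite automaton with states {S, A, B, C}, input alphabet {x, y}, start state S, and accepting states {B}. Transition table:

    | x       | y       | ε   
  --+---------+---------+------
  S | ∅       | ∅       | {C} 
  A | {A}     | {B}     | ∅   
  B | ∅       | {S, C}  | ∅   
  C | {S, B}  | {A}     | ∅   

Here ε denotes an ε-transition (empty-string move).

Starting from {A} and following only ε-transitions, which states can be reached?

Begin with {A}.
No ε-moves leave this set, so the closure equals the set itself.

{A}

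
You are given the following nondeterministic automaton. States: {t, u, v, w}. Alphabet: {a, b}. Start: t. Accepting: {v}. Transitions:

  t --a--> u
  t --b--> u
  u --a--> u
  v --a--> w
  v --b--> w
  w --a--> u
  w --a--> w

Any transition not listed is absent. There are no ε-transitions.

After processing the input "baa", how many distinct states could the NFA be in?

Start in {t}.
Read 'b': t→{u}; now {u}.
Read 'a': u→{u}; now {u}.
Read 'a': u→{u}; now {u}.
That set has 1 state.

1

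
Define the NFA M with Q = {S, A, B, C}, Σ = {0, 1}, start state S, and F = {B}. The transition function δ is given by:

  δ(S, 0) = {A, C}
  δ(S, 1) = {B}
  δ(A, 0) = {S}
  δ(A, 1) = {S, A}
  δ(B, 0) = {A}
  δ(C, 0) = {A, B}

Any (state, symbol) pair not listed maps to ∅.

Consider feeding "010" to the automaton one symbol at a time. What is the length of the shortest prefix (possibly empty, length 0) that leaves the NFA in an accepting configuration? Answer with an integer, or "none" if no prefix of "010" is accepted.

Start in {S}.
Read '0': {S} → {A, C}.
Read '1': {A, C} → {S, A}.
Read '0': {S, A} → {S, A, C}.
No reachable set along the way intersects F.

none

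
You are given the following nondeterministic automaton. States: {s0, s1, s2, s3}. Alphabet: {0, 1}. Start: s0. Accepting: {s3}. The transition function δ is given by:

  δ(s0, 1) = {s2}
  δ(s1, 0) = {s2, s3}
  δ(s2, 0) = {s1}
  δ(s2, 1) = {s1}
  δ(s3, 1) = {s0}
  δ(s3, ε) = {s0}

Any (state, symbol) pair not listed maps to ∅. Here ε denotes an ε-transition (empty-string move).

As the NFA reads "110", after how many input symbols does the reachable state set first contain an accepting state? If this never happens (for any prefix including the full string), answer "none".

3

Start in {s0}.
Read '1': s0→{s2}; now {s2}.
Read '1': s2→{s1}; now {s1}.
Read '0': s1→{s2, s3}; union {s2, s3}; ε-closure = {s0, s2, s3}.
None of the earlier sets intersect F, but {s0, s2, s3} does.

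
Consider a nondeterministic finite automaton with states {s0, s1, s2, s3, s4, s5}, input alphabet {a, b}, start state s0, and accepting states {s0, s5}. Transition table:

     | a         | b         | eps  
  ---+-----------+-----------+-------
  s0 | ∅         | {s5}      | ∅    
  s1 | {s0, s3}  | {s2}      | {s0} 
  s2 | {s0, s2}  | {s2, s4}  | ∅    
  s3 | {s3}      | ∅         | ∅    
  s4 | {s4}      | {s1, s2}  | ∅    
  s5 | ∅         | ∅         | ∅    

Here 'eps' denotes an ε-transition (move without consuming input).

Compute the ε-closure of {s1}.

{s0, s1}

Begin with {s1}.
ε-move s1 → s0; add s0.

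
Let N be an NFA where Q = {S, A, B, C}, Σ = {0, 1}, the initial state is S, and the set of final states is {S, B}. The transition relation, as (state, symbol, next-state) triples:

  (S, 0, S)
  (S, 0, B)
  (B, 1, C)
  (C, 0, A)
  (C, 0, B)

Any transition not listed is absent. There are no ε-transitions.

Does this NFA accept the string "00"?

Yes

Start in {S}.
Read '0': S→{S, B}; now {S, B}.
Read '0': S→{S, B}, B→∅; now {S, B}.
The final set {S, B} contains the accepting states S, B.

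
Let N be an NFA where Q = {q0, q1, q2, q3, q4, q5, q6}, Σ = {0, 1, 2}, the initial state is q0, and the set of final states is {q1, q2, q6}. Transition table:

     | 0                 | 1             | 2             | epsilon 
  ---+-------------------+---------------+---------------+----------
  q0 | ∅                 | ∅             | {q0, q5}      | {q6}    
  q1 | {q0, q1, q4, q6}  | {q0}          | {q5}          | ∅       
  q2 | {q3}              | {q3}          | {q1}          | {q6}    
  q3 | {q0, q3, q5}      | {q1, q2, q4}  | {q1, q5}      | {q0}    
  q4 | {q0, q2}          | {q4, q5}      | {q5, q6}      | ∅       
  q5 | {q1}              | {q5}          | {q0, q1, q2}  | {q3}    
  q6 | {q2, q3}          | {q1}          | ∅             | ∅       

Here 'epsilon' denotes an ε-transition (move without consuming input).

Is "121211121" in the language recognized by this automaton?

Start: ε-closure({q0}) = {q0, q6}.
Read '1': q0→∅, q6→{q1}; now {q1}.
Read '2': q1→{q5}; union {q5}; ε-closure = {q0, q3, q5, q6}.
Read '1': q0→∅, q3→{q1, q2, q4}, q5→{q5}, q6→{q1}; union {q1, q2, q4, q5}; ε-closure = {q0, q1, q2, q3, q4, q5, q6}.
Read '2': q0→{q0, q5}, q1→{q5}, q2→{q1}, q3→{q1, q5}, q4→{q5, q6}, q5→{q0, q1, q2}, q6→∅; union {q0, q1, q2, q5, q6}; ε-closure = {q0, q1, q2, q3, q5, q6}.
Read '1': q0→∅, q1→{q0}, q2→{q3}, q3→{q1, q2, q4}, q5→{q5}, q6→{q1}; union {q0, q1, q2, q3, q4, q5}; ε-closure = {q0, q1, q2, q3, q4, q5, q6}.
Read '1': q0→∅, q1→{q0}, q2→{q3}, q3→{q1, q2, q4}, q4→{q4, q5}, q5→{q5}, q6→{q1}; union {q0, q1, q2, q3, q4, q5}; ε-closure = {q0, q1, q2, q3, q4, q5, q6}.
Read '1': q0→∅, q1→{q0}, q2→{q3}, q3→{q1, q2, q4}, q4→{q4, q5}, q5→{q5}, q6→{q1}; union {q0, q1, q2, q3, q4, q5}; ε-closure = {q0, q1, q2, q3, q4, q5, q6}.
Read '2': q0→{q0, q5}, q1→{q5}, q2→{q1}, q3→{q1, q5}, q4→{q5, q6}, q5→{q0, q1, q2}, q6→∅; union {q0, q1, q2, q5, q6}; ε-closure = {q0, q1, q2, q3, q5, q6}.
Read '1': q0→∅, q1→{q0}, q2→{q3}, q3→{q1, q2, q4}, q5→{q5}, q6→{q1}; union {q0, q1, q2, q3, q4, q5}; ε-closure = {q0, q1, q2, q3, q4, q5, q6}.
The final set {q0, q1, q2, q3, q4, q5, q6} contains the accepting states q1, q2, q6.

Yes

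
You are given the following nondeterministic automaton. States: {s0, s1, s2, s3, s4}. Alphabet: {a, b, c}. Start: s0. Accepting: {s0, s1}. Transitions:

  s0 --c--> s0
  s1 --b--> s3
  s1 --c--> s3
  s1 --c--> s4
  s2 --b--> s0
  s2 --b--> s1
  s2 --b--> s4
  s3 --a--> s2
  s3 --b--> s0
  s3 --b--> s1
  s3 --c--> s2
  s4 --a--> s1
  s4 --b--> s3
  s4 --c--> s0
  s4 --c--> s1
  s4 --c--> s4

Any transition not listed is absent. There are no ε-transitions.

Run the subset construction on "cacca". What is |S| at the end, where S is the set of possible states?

0

Start in {s0}.
Read 'c': s0→{s0}; now {s0}.
Read 'a': s0→∅; now ∅.
The set is empty and remains empty for the remaining 3 symbols.
That set has 0 states.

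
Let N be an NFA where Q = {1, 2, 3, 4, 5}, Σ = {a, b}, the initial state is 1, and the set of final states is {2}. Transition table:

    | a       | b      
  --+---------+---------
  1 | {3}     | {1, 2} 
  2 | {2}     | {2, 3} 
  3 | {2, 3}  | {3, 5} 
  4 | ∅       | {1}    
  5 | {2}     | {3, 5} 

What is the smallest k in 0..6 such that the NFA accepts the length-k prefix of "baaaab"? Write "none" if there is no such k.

1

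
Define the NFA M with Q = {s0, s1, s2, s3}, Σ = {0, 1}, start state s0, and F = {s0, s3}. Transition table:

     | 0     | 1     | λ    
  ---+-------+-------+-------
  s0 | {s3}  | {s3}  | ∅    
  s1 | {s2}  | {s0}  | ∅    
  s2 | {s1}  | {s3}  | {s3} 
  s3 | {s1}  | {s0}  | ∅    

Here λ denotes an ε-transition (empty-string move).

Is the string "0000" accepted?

Start in {s0}.
Read '0': s0→{s3}; now {s3}.
Read '0': s3→{s1}; now {s1}.
Read '0': s1→{s2}; union {s2}; ε-closure = {s2, s3}.
Read '0': s2→{s1}, s3→{s1}; now {s1}.
The final set {s1} contains no accepting state.

No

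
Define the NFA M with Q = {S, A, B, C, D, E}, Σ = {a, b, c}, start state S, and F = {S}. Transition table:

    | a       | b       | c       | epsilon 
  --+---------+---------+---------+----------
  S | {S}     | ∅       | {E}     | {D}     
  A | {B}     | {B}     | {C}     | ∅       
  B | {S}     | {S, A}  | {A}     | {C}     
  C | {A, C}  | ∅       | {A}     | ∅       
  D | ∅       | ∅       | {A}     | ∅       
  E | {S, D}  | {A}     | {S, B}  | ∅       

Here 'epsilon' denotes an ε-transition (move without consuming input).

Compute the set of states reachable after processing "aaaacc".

{S, B, C, D}

Start: ε-closure({S}) = {S, D}.
Read 'a': {S, D} → {S, D}.
Read 'a': {S, D} → {S, D}.
Read 'a': {S, D} → {S, D}.
Read 'a': {S, D} → {S, D}.
Read 'c': {S, D} → {A, E}.
Read 'c': {A, E} → {S, B, C, D}.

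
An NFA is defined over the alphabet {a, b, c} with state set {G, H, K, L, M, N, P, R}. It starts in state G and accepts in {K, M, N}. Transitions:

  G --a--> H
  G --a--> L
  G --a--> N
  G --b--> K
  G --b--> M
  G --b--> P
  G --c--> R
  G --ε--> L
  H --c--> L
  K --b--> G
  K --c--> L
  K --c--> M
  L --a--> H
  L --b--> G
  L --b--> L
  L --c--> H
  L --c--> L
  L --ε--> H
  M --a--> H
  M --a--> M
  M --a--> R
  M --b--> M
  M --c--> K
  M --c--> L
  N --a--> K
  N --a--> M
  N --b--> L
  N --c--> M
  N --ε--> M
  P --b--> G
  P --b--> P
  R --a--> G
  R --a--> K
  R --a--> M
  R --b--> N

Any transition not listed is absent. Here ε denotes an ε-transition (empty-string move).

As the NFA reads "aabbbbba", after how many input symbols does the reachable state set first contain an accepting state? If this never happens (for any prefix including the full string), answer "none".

1

Start: ε-closure({G}) = {G, H, L}.
Read 'a': G→{H, L, N}, H→∅, L→{H}; union {H, L, N}; ε-closure = {H, L, M, N}.
None of the earlier sets intersect F, but {H, L, M, N} does.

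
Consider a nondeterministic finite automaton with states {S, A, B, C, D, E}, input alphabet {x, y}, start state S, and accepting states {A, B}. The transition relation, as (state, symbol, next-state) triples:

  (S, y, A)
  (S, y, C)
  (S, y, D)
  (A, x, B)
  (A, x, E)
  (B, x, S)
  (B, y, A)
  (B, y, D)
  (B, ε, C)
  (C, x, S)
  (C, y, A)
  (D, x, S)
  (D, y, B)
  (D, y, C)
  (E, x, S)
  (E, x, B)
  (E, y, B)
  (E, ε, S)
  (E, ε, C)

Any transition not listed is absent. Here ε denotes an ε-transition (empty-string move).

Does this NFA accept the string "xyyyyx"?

Start in {S}.
Read 'x': {S} → ∅.
The set is empty and remains empty for the remaining 5 symbols.
The final set ∅ contains no accepting state.

No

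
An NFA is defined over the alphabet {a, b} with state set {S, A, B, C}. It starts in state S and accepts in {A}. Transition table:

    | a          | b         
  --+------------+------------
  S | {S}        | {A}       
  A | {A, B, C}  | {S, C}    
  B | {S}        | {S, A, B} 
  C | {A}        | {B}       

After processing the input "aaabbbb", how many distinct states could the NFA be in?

4

Start in {S}.
Read 'a': S→{S}; now {S}.
Read 'a': S→{S}; now {S}.
Read 'a': S→{S}; now {S}.
Read 'b': S→{A}; now {A}.
Read 'b': A→{S, C}; now {S, C}.
Read 'b': S→{A}, C→{B}; now {A, B}.
Read 'b': A→{S, C}, B→{S, A, B}; now {S, A, B, C}.
That set has 4 states.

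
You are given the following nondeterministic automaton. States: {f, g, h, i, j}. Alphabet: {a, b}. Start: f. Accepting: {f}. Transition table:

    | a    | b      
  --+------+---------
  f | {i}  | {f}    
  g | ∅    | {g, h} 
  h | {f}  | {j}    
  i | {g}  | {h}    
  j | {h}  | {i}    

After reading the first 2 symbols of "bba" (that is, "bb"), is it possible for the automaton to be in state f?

Yes

Start in {f}.
Read 'b': {f} → {f}.
Read 'b': {f} → {f}.
State f is in {f}.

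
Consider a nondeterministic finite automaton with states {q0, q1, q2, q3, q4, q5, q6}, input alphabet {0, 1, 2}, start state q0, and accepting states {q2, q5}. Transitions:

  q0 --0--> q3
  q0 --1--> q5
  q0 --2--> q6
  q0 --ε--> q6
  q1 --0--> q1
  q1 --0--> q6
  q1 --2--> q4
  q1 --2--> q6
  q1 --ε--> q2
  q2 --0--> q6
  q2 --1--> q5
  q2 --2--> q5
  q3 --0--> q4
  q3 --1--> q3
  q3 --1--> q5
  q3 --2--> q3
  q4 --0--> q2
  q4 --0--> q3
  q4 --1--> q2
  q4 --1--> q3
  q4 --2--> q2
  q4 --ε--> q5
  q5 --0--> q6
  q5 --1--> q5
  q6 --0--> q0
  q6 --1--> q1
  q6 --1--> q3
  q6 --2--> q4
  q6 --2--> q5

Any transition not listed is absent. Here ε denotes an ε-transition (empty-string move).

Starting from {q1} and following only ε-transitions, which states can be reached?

Begin with {q1}.
ε-move q1 → q2; add q2.

{q1, q2}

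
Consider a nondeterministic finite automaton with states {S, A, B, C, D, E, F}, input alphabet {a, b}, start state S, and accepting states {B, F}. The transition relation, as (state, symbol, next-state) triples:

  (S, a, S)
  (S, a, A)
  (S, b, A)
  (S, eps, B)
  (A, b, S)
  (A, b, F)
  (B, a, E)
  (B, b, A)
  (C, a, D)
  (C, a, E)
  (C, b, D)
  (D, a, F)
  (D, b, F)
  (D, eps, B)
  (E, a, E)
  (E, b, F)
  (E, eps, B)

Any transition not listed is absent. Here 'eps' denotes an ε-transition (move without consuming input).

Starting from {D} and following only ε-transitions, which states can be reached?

Begin with {D}.
ε-move D → B; add B.

{B, D}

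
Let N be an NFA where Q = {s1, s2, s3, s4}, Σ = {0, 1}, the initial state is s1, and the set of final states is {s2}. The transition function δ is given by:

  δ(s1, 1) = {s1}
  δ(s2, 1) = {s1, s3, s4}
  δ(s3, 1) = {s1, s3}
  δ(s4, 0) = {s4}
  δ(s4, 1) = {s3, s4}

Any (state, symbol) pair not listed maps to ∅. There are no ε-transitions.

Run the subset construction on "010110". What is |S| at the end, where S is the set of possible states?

0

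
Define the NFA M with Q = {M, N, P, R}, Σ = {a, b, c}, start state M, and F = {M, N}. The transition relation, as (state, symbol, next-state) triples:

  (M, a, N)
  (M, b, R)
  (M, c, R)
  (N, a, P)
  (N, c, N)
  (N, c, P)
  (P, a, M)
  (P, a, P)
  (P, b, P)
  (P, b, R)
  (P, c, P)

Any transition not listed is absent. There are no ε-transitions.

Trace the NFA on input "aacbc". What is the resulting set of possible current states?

{P}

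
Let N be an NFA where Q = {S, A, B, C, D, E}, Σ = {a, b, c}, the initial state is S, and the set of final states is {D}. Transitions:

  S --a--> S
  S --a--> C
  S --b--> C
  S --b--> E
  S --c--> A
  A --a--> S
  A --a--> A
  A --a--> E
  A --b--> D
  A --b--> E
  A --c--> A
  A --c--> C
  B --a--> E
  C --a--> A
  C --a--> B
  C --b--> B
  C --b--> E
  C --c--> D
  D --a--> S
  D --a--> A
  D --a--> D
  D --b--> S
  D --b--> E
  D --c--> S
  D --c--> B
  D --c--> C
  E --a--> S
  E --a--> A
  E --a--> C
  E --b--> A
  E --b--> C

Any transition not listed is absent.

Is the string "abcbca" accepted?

Start in {S}.
Read 'a': S→{S, C}; now {S, C}.
Read 'b': S→{C, E}, C→{B, E}; now {B, C, E}.
Read 'c': B→∅, C→{D}, E→∅; now {D}.
Read 'b': D→{S, E}; now {S, E}.
Read 'c': S→{A}, E→∅; now {A}.
Read 'a': A→{S, A, E}; now {S, A, E}.
The final set {S, A, E} contains no accepting state.

No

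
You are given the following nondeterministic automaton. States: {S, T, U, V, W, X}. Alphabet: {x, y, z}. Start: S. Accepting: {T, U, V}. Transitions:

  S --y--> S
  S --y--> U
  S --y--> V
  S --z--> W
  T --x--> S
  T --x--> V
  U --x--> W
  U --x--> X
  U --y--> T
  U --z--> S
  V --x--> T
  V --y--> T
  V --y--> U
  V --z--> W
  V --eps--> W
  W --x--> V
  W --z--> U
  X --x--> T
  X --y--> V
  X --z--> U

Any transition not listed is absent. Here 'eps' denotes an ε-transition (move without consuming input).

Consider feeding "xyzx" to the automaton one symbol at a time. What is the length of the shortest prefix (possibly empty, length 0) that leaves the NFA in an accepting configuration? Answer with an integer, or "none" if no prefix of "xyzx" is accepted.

none

Start in {S}.
Read 'x': {S} → ∅.
The set is empty and remains empty for the remaining 3 symbols.
No reachable set along the way intersects F.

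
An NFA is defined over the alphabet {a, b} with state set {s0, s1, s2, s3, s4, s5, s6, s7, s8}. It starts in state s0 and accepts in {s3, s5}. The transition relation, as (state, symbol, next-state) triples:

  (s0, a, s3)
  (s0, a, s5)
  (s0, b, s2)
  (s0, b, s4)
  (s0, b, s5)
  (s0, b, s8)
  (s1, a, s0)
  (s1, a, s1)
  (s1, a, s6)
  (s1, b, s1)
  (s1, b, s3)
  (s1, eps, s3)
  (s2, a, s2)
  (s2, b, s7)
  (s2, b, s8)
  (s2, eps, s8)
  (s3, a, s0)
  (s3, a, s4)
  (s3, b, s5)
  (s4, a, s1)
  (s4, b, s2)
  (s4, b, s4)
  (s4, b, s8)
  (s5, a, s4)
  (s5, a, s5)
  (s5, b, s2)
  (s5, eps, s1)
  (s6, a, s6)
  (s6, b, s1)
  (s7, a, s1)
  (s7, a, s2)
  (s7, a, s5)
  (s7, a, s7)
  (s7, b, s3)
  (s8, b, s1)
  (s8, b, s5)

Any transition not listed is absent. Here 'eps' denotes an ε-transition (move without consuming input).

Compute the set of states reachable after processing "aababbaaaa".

{s0, s1, s2, s3, s4, s5, s6, s7, s8}

Start in {s0}.
Read 'a': {s0} → {s1, s3, s5}.
Read 'a': {s1, s3, s5} → {s0, s1, s3, s4, s5, s6}.
Read 'b': {s0, s1, s3, s4, s5, s6} → {s1, s2, s3, s4, s5, s8}.
Read 'a': {s1, s2, s3, s4, s5, s8} → {s0, s1, s2, s3, s4, s5, s6, s8}.
Read 'b': {s0, s1, s2, s3, s4, s5, s6, s8} → {s1, s2, s3, s4, s5, s7, s8}.
Read 'b': {s1, s2, s3, s4, s5, s7, s8} → {s1, s2, s3, s4, s5, s7, s8}.
Read 'a': {s1, s2, s3, s4, s5, s7, s8} → {s0, s1, s2, s3, s4, s5, s6, s7, s8}.
Read 'a': {s0, s1, s2, s3, s4, s5, s6, s7, s8} → {s0, s1, s2, s3, s4, s5, s6, s7, s8}.
Read 'a': {s0, s1, s2, s3, s4, s5, s6, s7, s8} → {s0, s1, s2, s3, s4, s5, s6, s7, s8}.
Read 'a': {s0, s1, s2, s3, s4, s5, s6, s7, s8} → {s0, s1, s2, s3, s4, s5, s6, s7, s8}.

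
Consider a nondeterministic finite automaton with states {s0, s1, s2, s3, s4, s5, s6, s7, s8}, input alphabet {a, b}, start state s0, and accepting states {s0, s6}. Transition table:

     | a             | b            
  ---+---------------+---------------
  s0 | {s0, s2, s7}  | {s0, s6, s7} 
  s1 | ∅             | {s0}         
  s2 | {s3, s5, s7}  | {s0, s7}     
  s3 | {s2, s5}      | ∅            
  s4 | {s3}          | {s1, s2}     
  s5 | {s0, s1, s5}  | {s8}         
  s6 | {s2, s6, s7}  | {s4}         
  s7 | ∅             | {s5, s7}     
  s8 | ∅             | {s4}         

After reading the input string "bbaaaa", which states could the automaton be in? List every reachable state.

Start in {s0}.
Read 'b': {s0} → {s0, s6, s7}.
Read 'b': {s0, s6, s7} → {s0, s4, s5, s6, s7}.
Read 'a': {s0, s4, s5, s6, s7} → {s0, s1, s2, s3, s5, s6, s7}.
Read 'a': {s0, s1, s2, s3, s5, s6, s7} → {s0, s1, s2, s3, s5, s6, s7}.
Read 'a': {s0, s1, s2, s3, s5, s6, s7} → {s0, s1, s2, s3, s5, s6, s7}.
Read 'a': {s0, s1, s2, s3, s5, s6, s7} → {s0, s1, s2, s3, s5, s6, s7}.

{s0, s1, s2, s3, s5, s6, s7}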